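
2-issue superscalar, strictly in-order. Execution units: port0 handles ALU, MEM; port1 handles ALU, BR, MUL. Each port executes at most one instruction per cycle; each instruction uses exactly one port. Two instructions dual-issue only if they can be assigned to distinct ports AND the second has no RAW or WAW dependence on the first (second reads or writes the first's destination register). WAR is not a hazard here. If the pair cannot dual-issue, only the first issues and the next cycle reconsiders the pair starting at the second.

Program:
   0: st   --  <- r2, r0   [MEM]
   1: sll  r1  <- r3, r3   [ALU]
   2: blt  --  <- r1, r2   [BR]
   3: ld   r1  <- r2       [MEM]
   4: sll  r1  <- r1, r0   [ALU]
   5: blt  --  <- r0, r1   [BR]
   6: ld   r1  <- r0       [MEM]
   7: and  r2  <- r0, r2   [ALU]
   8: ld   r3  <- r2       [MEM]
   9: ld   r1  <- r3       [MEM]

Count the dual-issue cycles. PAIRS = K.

PAIRS = 3

0. st+sll @i0+i1  | 2-wide
1. blt+ld @i2+i3  | 2-wide
2. sll @i4  | RAW r1
3. blt+ld @i5+i6  | 2-wide
4. and @i7  | RAW r2
5. ld @i8  | no-port MEM/MEM
6. ld @i9  | tail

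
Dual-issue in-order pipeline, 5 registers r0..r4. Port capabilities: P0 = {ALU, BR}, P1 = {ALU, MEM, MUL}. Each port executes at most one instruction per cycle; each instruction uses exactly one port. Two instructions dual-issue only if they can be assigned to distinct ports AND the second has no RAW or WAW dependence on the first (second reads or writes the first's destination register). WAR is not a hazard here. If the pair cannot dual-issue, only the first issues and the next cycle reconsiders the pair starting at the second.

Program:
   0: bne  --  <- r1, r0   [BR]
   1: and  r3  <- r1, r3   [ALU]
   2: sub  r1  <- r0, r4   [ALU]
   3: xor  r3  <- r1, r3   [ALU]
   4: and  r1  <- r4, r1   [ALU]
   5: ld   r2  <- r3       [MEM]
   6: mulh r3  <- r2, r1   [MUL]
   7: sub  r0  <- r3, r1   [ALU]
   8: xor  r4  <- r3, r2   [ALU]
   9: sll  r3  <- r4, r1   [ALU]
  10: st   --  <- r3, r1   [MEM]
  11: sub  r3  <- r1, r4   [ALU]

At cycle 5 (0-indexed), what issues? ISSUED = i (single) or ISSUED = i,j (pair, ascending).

  cy0 -> i0&i1 (bne;and) pair
  cy1 -> i2 (sub) RAW r1
  cy2 -> i3&i4 (xor;and) pair
  cy3 -> i5 (ld) no-port MEM/MUL
  cy4 -> i6 (mulh) RAW r3
  cy5 -> i7&i8 (sub;xor) pair
  cy6 -> i9 (sll) RAW r3
  cy7 -> i10&i11 (st;sub) pair

ISSUED = 7,8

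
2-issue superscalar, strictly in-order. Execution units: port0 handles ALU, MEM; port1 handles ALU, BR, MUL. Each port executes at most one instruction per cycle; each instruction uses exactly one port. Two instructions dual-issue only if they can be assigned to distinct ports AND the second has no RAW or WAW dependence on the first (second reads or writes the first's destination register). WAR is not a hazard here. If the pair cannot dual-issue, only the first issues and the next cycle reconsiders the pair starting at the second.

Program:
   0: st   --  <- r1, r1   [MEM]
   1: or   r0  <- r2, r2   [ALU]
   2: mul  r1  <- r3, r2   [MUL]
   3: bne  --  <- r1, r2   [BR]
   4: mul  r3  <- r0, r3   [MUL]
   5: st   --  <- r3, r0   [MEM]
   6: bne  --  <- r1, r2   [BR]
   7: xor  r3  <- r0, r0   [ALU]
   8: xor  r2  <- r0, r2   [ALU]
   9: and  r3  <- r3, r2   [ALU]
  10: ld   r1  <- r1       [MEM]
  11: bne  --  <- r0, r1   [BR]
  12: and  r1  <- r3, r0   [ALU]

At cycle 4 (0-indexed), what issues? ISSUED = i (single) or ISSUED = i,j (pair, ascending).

#0 head=0: st or i0,i1 pair
#1 head=2: mul i2 no-port MUL/BR
#2 head=3: bne i3 no-port BR/MUL
#3 head=4: mul i4 RAW r3
#4 head=5: st bne i5,i6 pair
#5 head=7: xor xor i7,i8 pair
#6 head=9: and ld i9,i10 pair
#7 head=11: bne and i11,i12 pair

ISSUED = 5,6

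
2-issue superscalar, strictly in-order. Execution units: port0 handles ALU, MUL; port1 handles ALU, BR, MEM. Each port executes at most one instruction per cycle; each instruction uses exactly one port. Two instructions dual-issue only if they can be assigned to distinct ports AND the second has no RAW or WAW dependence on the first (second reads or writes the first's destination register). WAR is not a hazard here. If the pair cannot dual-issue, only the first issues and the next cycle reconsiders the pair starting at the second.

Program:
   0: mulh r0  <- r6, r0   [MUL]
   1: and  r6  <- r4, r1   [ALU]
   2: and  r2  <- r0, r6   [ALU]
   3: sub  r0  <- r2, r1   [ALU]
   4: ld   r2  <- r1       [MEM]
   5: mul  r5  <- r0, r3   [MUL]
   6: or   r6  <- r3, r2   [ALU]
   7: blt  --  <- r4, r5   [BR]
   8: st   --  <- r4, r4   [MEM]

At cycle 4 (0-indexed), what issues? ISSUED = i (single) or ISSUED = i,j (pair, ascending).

ISSUED = 7

c0: i0+i1 mulh.MUL;and.ALU  dual
c1: i2 and.ALU  RAW r2
c2: i3+i4 sub.ALU;ld.MEM  dual
c3: i5+i6 mul.MUL;or.ALU  dual
c4: i7 blt.BR  no-port BR/MEM
c5: i8 st.MEM  tail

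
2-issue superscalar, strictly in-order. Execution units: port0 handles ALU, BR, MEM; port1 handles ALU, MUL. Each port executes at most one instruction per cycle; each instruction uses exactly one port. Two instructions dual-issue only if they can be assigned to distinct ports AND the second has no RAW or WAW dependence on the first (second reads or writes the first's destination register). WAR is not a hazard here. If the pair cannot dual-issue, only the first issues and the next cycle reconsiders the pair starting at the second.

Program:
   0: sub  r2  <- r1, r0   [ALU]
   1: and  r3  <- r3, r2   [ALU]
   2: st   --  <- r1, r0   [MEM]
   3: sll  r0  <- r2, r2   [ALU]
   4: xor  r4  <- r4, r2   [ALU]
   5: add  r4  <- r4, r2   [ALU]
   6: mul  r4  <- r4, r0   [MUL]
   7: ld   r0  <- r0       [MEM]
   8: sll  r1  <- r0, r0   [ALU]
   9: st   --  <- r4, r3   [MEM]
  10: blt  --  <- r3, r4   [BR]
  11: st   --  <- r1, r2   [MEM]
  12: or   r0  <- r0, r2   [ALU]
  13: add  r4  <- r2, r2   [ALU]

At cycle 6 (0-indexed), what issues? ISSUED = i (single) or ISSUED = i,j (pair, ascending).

t=0 i0:sub.ALU ; RAW r2
t=1 i1/i2:and.ALU st.MEM ; pair
t=2 i3/i4:sll.ALU xor.ALU ; pair
t=3 i5:add.ALU ; RAW+WAW r4
t=4 i6/i7:mul.MUL ld.MEM ; pair
t=5 i8/i9:sll.ALU st.MEM ; pair
t=6 i10:blt.BR ; no-port BR/MEM
t=7 i11/i12:st.MEM or.ALU ; pair
t=8 i13:add.ALU ; tail

ISSUED = 10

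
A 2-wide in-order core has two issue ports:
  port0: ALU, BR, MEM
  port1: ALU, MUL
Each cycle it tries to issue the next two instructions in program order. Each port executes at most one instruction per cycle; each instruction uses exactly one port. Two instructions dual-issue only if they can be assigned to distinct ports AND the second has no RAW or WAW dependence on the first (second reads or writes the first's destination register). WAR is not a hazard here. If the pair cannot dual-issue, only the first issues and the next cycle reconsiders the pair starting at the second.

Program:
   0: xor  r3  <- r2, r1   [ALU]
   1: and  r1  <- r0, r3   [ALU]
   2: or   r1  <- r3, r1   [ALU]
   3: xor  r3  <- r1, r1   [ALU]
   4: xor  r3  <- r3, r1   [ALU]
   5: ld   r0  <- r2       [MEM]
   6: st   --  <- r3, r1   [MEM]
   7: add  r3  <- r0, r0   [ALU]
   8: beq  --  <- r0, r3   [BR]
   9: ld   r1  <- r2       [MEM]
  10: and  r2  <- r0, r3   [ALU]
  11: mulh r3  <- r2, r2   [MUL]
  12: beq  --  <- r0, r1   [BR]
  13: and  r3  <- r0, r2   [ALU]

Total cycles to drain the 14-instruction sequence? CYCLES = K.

t=0 i0:xor ; RAW r3
t=1 i1:and ; RAW+WAW r1
t=2 i2:or ; RAW r1
t=3 i3:xor ; RAW+WAW r3
t=4 i4,i5:xor ld ; pair
t=5 i6,i7:st add ; pair
t=6 i8:beq ; no-port BR/MEM
t=7 i9,i10:ld and ; pair
t=8 i11,i12:mulh beq ; pair
t=9 i13:and ; tail

CYCLES = 10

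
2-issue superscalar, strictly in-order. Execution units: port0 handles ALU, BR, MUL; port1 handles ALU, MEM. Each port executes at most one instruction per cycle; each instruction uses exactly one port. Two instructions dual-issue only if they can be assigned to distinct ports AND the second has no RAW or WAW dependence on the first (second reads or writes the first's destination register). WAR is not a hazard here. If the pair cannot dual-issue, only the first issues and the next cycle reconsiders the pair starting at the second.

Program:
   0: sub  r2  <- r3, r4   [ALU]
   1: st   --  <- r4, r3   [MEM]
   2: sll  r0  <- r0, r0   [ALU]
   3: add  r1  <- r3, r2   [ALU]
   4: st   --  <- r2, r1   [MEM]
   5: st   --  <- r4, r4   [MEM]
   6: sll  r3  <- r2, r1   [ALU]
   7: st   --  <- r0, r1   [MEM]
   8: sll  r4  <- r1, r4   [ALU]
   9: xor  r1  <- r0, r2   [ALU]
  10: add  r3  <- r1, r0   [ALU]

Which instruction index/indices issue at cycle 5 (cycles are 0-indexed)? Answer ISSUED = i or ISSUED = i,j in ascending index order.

ISSUED = 9

t=0 i0/i1:sub st ; 2-wide
t=1 i2/i3:sll add ; 2-wide
t=2 i4:st ; no-port MEM/MEM
t=3 i5/i6:st sll ; 2-wide
t=4 i7/i8:st sll ; 2-wide
t=5 i9:xor ; RAW r1
t=6 i10:add ; tail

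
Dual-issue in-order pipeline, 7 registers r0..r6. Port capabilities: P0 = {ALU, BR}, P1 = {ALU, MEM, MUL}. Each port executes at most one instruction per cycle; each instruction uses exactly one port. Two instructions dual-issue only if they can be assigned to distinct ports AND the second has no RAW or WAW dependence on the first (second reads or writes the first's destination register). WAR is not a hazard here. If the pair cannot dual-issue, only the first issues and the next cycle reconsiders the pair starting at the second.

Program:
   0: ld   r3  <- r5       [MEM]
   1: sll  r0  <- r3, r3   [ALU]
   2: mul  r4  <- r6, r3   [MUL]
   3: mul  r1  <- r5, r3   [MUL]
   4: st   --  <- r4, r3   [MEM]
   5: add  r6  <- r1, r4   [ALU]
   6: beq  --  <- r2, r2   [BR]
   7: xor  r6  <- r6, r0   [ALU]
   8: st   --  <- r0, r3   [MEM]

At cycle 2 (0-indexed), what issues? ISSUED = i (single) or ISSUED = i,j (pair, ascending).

#0 head=0: ld i0 RAW r3
#1 head=1: sll mul i1,i2 2-wide
#2 head=3: mul i3 no-port MUL/MEM
#3 head=4: st add i4,i5 2-wide
#4 head=6: beq xor i6,i7 2-wide
#5 head=8: st i8 tail

ISSUED = 3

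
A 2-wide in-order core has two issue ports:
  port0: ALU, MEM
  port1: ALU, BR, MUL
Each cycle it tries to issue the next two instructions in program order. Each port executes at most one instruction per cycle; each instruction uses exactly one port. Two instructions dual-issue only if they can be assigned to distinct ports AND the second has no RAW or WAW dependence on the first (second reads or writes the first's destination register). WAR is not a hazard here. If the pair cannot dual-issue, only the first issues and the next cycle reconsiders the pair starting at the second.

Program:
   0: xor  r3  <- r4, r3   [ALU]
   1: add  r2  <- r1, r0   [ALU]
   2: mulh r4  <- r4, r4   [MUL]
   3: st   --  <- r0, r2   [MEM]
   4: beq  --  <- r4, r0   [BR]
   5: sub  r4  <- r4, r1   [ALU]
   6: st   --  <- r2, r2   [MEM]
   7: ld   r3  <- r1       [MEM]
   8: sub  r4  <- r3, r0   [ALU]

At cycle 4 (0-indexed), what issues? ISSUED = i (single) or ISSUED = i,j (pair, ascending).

ISSUED = 7

  cy0 -> i0&i1 (xor add) pair
  cy1 -> i2&i3 (mulh st) pair
  cy2 -> i4&i5 (beq sub) pair
  cy3 -> i6 (st) no-port MEM/MEM
  cy4 -> i7 (ld) RAW r3
  cy5 -> i8 (sub) tail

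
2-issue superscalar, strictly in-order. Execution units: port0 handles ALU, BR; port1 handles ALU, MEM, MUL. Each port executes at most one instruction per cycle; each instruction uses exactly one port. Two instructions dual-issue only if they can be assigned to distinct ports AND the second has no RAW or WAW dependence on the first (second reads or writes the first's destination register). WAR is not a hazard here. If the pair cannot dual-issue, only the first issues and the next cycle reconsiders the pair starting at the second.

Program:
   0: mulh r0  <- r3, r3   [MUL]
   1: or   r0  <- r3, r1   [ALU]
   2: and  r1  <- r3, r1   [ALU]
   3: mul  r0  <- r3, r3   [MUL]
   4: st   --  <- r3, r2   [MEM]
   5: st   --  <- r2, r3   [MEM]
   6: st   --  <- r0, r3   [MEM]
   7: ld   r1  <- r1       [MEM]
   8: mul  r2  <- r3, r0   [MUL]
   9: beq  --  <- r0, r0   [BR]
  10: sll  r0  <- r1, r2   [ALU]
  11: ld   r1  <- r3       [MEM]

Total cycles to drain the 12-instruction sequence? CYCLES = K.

CYCLES = 9

  cy0 -> i0 (mulh) WAW r0
  cy1 -> i1/i2 (or;and) pair
  cy2 -> i3 (mul) no-port MUL/MEM
  cy3 -> i4 (st) no-port MEM/MEM
  cy4 -> i5 (st) no-port MEM/MEM
  cy5 -> i6 (st) no-port MEM/MEM
  cy6 -> i7 (ld) no-port MEM/MUL
  cy7 -> i8/i9 (mul;beq) pair
  cy8 -> i10/i11 (sll;ld) pair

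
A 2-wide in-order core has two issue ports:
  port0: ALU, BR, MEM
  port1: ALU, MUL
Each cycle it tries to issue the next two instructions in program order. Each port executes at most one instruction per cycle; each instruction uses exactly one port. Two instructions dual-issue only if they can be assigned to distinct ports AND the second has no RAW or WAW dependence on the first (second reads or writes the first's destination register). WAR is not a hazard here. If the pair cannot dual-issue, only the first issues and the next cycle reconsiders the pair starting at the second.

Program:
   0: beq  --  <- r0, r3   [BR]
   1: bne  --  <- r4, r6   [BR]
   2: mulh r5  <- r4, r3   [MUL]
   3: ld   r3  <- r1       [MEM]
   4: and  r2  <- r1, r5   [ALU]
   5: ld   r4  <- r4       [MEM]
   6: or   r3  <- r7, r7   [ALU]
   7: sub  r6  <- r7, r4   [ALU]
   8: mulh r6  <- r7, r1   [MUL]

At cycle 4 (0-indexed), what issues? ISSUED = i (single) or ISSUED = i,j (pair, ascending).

c0: i0 beq.BR  no-port BR/BR
c1: i1+i2 bne.BR+mulh.MUL  2-wide
c2: i3+i4 ld.MEM+and.ALU  2-wide
c3: i5+i6 ld.MEM+or.ALU  2-wide
c4: i7 sub.ALU  WAW r6
c5: i8 mulh.MUL  tail

ISSUED = 7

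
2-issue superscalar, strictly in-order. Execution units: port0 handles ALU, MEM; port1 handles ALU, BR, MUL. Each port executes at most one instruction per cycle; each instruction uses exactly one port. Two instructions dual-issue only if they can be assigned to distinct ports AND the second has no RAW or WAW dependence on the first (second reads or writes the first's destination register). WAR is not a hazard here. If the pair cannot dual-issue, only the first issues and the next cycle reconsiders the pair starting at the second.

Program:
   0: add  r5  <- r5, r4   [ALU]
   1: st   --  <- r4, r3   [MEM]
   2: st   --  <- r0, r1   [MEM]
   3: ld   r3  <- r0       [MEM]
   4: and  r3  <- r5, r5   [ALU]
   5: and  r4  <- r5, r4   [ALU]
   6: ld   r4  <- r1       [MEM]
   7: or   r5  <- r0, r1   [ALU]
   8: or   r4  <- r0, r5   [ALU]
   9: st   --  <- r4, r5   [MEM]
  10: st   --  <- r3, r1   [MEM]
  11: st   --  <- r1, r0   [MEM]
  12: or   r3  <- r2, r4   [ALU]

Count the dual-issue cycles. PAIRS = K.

PAIRS = 4

#0 head=0: add;st i0&i1 dual
#1 head=2: st i2 no-port MEM/MEM
#2 head=3: ld i3 WAW r3
#3 head=4: and;and i4&i5 dual
#4 head=6: ld;or i6&i7 dual
#5 head=8: or i8 RAW r4
#6 head=9: st i9 no-port MEM/MEM
#7 head=10: st i10 no-port MEM/MEM
#8 head=11: st;or i11&i12 dual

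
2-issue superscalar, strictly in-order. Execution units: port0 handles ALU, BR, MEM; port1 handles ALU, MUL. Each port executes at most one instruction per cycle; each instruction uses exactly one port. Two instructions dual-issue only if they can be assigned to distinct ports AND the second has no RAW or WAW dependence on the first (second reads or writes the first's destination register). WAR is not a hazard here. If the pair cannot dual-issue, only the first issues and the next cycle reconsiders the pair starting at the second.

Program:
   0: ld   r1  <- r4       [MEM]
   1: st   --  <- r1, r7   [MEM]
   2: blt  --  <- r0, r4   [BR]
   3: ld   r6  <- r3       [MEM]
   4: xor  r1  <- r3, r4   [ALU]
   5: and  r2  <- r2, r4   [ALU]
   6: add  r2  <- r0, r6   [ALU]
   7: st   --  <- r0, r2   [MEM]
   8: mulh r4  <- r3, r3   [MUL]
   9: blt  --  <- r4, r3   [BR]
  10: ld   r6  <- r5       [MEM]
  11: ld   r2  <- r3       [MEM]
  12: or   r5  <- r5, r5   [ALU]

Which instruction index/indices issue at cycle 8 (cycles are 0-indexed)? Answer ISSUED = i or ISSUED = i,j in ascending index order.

  cy0 -> i0 (ld) no-port MEM/MEM
  cy1 -> i1 (st) no-port MEM/BR
  cy2 -> i2 (blt) no-port BR/MEM
  cy3 -> i3&i4 (ld;xor) 2-wide
  cy4 -> i5 (and) WAW r2
  cy5 -> i6 (add) RAW r2
  cy6 -> i7&i8 (st;mulh) 2-wide
  cy7 -> i9 (blt) no-port BR/MEM
  cy8 -> i10 (ld) no-port MEM/MEM
  cy9 -> i11&i12 (ld;or) 2-wide

ISSUED = 10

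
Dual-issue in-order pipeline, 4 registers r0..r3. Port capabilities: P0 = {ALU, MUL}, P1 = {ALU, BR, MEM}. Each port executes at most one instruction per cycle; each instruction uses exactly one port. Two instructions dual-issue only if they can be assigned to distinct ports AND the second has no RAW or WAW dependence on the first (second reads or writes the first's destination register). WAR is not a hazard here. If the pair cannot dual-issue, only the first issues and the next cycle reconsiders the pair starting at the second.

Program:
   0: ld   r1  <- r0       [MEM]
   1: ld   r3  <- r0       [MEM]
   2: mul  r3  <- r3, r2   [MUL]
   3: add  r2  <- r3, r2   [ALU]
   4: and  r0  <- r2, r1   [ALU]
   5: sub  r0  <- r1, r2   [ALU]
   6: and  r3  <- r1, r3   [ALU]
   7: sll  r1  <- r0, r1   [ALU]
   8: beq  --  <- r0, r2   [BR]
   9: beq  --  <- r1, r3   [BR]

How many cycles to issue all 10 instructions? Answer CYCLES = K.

CYCLES = 8

t=0 i0:ld.MEM ; no-port MEM/MEM
t=1 i1:ld.MEM ; RAW+WAW r3
t=2 i2:mul.MUL ; RAW r3
t=3 i3:add.ALU ; RAW r2
t=4 i4:and.ALU ; WAW r0
t=5 i5+i6:sub.ALU+and.ALU ; pair
t=6 i7+i8:sll.ALU+beq.BR ; pair
t=7 i9:beq.BR ; tail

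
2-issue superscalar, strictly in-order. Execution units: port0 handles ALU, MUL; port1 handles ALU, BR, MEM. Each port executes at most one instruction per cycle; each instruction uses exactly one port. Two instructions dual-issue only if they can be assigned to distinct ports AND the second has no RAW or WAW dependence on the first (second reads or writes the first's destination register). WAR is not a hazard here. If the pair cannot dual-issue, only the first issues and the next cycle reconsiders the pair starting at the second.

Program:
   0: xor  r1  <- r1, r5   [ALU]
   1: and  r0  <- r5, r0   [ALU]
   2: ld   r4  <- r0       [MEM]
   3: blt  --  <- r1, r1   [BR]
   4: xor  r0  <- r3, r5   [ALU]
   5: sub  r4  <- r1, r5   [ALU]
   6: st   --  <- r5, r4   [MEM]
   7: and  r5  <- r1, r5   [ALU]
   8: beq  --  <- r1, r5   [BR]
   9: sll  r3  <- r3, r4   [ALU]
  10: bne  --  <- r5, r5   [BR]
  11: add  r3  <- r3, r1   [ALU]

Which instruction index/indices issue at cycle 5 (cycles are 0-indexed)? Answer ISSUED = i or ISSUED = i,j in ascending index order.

[0] i0+i1  xor.ALU/and.ALU  -- 2-wide
[1] i2  ld.MEM  -- no-port MEM/BR
[2] i3+i4  blt.BR/xor.ALU  -- 2-wide
[3] i5  sub.ALU  -- RAW r4
[4] i6+i7  st.MEM/and.ALU  -- 2-wide
[5] i8+i9  beq.BR/sll.ALU  -- 2-wide
[6] i10+i11  bne.BR/add.ALU  -- 2-wide

ISSUED = 8,9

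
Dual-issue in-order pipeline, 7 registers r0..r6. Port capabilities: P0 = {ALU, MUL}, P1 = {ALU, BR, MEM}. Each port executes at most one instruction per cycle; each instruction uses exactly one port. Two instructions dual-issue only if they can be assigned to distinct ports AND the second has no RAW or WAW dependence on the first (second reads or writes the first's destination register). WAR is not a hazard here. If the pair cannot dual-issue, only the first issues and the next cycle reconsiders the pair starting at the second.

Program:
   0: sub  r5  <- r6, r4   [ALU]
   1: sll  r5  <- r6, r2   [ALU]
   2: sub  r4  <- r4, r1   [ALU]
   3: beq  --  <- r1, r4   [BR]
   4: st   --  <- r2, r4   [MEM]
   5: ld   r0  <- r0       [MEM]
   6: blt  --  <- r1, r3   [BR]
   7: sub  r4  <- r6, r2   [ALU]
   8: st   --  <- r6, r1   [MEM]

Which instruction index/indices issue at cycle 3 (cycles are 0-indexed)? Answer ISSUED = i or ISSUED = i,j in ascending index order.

ISSUED = 4

  cy0 -> i0 (sub) WAW r5
  cy1 -> i1,i2 (sll;sub) dual
  cy2 -> i3 (beq) no-port BR/MEM
  cy3 -> i4 (st) no-port MEM/MEM
  cy4 -> i5 (ld) no-port MEM/BR
  cy5 -> i6,i7 (blt;sub) dual
  cy6 -> i8 (st) tail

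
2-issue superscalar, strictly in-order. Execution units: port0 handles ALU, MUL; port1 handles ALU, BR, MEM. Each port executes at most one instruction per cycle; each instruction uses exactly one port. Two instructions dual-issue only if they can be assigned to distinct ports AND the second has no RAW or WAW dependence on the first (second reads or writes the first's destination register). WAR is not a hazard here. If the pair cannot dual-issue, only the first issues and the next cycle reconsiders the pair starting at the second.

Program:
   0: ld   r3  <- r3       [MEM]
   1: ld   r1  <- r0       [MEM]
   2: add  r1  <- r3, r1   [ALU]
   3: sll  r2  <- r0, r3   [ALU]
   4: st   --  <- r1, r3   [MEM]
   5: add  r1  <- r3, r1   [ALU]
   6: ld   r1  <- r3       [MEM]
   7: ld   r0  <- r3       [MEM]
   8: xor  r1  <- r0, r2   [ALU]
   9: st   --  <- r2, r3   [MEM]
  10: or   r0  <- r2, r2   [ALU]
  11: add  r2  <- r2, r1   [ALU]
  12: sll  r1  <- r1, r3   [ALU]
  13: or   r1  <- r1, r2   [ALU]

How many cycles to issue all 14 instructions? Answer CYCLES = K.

CYCLES = 10

  cy0 -> i0 (ld) no-port MEM/MEM
  cy1 -> i1 (ld) RAW+WAW r1
  cy2 -> i2&i3 (add/sll) 2-wide
  cy3 -> i4&i5 (st/add) 2-wide
  cy4 -> i6 (ld) no-port MEM/MEM
  cy5 -> i7 (ld) RAW r0
  cy6 -> i8&i9 (xor/st) 2-wide
  cy7 -> i10&i11 (or/add) 2-wide
  cy8 -> i12 (sll) RAW+WAW r1
  cy9 -> i13 (or) tail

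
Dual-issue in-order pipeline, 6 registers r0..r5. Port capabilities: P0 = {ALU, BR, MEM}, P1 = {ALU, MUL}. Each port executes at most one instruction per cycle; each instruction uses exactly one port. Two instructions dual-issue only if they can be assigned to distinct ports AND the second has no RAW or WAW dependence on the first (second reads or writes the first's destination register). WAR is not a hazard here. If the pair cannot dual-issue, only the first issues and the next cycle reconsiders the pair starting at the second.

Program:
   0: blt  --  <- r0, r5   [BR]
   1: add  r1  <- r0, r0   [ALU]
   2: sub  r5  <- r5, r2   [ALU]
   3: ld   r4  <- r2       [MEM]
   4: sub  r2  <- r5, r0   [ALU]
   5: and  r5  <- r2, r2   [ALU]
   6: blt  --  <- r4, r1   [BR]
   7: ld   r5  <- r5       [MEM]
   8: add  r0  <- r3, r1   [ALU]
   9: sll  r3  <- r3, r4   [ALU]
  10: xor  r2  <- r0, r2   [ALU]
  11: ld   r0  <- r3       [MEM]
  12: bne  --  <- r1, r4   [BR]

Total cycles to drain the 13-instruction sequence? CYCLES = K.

0. blt.BR add.ALU @i0/i1  | 2-wide
1. sub.ALU ld.MEM @i2/i3  | 2-wide
2. sub.ALU @i4  | RAW r2
3. and.ALU blt.BR @i5/i6  | 2-wide
4. ld.MEM add.ALU @i7/i8  | 2-wide
5. sll.ALU xor.ALU @i9/i10  | 2-wide
6. ld.MEM @i11  | no-port MEM/BR
7. bne.BR @i12  | tail

CYCLES = 8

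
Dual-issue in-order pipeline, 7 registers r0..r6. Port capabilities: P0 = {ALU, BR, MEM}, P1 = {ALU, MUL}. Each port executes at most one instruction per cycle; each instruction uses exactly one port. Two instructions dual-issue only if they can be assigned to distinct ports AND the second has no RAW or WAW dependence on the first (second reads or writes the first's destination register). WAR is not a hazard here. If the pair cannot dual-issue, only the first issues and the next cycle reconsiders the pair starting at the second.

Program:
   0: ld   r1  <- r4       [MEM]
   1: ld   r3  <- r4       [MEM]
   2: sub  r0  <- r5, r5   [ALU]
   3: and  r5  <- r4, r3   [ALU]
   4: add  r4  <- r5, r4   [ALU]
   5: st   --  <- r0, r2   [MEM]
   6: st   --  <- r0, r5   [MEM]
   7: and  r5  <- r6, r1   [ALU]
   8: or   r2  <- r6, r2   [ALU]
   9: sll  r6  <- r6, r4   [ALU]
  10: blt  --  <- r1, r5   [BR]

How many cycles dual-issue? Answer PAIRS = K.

t=0 i0:ld.MEM ; no-port MEM/MEM
t=1 i1,i2:ld.MEM/sub.ALU ; 2-wide
t=2 i3:and.ALU ; RAW r5
t=3 i4,i5:add.ALU/st.MEM ; 2-wide
t=4 i6,i7:st.MEM/and.ALU ; 2-wide
t=5 i8,i9:or.ALU/sll.ALU ; 2-wide
t=6 i10:blt.BR ; tail

PAIRS = 4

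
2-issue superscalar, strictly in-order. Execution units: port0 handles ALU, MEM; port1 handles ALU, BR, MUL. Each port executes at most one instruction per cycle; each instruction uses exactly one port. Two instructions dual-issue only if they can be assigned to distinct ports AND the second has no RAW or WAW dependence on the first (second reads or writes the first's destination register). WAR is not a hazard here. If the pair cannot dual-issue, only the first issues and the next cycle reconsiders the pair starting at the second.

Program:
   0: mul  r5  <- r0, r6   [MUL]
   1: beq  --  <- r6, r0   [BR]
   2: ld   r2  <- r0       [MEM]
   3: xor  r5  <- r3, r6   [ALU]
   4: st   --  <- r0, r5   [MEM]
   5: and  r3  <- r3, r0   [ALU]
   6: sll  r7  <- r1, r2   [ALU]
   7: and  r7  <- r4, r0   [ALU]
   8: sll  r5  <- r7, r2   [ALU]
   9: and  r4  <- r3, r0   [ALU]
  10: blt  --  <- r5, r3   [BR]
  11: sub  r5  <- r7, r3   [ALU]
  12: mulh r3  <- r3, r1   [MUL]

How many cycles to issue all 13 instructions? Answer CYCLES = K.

CYCLES = 9

[0] i0  mul.MUL  -- no-port MUL/BR
[1] i1+i2  beq.BR ld.MEM  -- dual
[2] i3  xor.ALU  -- RAW r5
[3] i4+i5  st.MEM and.ALU  -- dual
[4] i6  sll.ALU  -- WAW r7
[5] i7  and.ALU  -- RAW r7
[6] i8+i9  sll.ALU and.ALU  -- dual
[7] i10+i11  blt.BR sub.ALU  -- dual
[8] i12  mulh.MUL  -- tail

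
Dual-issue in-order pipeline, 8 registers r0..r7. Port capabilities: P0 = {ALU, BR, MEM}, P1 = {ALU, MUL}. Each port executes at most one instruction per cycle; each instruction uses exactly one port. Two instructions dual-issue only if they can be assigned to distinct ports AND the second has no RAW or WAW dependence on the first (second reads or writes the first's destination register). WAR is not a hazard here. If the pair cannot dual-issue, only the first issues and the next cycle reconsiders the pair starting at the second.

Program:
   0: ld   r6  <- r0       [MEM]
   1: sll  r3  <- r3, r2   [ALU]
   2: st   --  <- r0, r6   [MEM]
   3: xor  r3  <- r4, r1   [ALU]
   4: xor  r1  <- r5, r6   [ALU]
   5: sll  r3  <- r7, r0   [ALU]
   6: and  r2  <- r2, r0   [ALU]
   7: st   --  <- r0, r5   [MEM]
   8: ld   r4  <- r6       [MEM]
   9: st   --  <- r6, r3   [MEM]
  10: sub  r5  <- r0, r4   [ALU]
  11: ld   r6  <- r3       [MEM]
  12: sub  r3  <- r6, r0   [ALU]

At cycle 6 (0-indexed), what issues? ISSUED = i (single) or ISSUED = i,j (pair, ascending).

ISSUED = 11

[0] i0,i1  ld sll  -- 2-wide
[1] i2,i3  st xor  -- 2-wide
[2] i4,i5  xor sll  -- 2-wide
[3] i6,i7  and st  -- 2-wide
[4] i8  ld  -- no-port MEM/MEM
[5] i9,i10  st sub  -- 2-wide
[6] i11  ld  -- RAW r6
[7] i12  sub  -- tail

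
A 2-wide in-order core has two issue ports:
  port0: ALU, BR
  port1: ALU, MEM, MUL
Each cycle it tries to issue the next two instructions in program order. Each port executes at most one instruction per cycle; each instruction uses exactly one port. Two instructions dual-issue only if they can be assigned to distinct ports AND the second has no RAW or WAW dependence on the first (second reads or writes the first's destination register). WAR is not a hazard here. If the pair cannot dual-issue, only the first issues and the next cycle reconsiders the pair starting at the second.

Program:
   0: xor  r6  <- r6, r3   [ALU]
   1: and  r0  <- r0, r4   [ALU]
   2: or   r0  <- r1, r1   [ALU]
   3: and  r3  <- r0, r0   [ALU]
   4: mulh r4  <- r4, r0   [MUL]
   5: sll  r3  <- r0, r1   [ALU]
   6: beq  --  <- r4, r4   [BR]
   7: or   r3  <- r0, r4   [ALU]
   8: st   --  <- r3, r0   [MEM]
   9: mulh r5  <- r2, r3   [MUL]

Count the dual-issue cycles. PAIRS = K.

PAIRS = 3

c0: i0/i1 xor.ALU;and.ALU  2-wide
c1: i2 or.ALU  RAW r0
c2: i3/i4 and.ALU;mulh.MUL  2-wide
c3: i5/i6 sll.ALU;beq.BR  2-wide
c4: i7 or.ALU  RAW r3
c5: i8 st.MEM  no-port MEM/MUL
c6: i9 mulh.MUL  tail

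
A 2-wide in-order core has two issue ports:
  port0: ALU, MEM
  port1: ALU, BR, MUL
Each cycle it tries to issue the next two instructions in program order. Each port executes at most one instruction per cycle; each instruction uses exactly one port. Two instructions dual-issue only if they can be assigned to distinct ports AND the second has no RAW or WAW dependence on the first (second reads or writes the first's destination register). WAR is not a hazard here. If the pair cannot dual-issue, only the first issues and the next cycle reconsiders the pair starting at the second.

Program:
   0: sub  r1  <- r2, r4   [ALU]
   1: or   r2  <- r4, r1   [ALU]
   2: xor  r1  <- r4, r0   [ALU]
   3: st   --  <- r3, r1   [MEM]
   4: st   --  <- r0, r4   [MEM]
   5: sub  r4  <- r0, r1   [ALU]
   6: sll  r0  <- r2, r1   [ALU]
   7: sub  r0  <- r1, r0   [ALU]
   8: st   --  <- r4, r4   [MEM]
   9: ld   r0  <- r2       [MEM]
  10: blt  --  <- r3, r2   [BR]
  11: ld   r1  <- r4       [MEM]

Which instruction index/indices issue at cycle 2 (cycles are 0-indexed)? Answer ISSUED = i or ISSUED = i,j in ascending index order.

t=0 i0:sub ; RAW r1
t=1 i1/i2:or;xor ; pair
t=2 i3:st ; no-port MEM/MEM
t=3 i4/i5:st;sub ; pair
t=4 i6:sll ; RAW+WAW r0
t=5 i7/i8:sub;st ; pair
t=6 i9/i10:ld;blt ; pair
t=7 i11:ld ; tail

ISSUED = 3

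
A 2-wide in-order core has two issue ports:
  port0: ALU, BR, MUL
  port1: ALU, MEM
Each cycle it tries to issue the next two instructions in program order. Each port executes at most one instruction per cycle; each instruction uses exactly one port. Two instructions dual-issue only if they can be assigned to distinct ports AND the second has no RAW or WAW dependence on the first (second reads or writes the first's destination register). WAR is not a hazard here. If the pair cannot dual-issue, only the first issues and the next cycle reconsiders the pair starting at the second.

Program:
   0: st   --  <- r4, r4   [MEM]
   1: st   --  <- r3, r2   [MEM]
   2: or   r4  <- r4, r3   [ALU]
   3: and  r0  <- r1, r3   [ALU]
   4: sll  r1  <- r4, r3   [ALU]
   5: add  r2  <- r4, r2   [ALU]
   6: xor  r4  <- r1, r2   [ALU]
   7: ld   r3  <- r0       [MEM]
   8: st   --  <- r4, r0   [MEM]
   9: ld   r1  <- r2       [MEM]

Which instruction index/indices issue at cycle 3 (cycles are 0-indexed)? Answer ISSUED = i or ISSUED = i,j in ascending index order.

  cy0 -> i0 (st.MEM) no-port MEM/MEM
  cy1 -> i1+i2 (st.MEM;or.ALU) pair
  cy2 -> i3+i4 (and.ALU;sll.ALU) pair
  cy3 -> i5 (add.ALU) RAW r2
  cy4 -> i6+i7 (xor.ALU;ld.MEM) pair
  cy5 -> i8 (st.MEM) no-port MEM/MEM
  cy6 -> i9 (ld.MEM) tail

ISSUED = 5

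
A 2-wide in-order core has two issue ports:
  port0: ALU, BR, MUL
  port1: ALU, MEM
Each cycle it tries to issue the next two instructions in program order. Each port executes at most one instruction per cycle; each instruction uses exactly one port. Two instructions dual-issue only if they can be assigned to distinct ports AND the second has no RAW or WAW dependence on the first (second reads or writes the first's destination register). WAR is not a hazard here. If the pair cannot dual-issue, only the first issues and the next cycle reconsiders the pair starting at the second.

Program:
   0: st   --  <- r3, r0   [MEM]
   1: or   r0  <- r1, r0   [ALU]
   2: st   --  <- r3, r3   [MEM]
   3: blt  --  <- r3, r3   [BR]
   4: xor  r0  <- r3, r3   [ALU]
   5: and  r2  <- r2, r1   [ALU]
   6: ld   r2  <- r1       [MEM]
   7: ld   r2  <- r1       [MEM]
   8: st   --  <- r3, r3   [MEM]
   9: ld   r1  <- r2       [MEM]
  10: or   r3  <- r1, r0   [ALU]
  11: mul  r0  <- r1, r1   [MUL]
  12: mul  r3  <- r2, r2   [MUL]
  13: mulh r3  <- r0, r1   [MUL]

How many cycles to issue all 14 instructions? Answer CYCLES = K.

CYCLES = 10

0. st.MEM/or.ALU @i0+i1  | pair
1. st.MEM/blt.BR @i2+i3  | pair
2. xor.ALU/and.ALU @i4+i5  | pair
3. ld.MEM @i6  | no-port MEM/MEM
4. ld.MEM @i7  | no-port MEM/MEM
5. st.MEM @i8  | no-port MEM/MEM
6. ld.MEM @i9  | RAW r1
7. or.ALU/mul.MUL @i10+i11  | pair
8. mul.MUL @i12  | no-port MUL/MUL
9. mulh.MUL @i13  | tail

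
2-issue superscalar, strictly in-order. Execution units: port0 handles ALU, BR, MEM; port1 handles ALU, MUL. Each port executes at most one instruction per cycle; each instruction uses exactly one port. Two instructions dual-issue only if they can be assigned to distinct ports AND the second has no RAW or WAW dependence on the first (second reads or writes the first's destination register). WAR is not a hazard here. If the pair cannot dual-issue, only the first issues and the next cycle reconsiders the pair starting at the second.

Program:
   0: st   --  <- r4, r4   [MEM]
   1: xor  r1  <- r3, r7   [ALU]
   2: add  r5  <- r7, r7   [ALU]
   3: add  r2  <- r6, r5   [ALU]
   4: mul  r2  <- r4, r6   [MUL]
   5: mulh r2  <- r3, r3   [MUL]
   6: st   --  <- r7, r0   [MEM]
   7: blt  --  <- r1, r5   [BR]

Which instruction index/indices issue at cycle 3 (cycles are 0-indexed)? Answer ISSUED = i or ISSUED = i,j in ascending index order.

ISSUED = 4

#0 head=0: st+xor i0/i1 dual
#1 head=2: add i2 RAW r5
#2 head=3: add i3 WAW r2
#3 head=4: mul i4 no-port MUL/MUL
#4 head=5: mulh+st i5/i6 dual
#5 head=7: blt i7 tail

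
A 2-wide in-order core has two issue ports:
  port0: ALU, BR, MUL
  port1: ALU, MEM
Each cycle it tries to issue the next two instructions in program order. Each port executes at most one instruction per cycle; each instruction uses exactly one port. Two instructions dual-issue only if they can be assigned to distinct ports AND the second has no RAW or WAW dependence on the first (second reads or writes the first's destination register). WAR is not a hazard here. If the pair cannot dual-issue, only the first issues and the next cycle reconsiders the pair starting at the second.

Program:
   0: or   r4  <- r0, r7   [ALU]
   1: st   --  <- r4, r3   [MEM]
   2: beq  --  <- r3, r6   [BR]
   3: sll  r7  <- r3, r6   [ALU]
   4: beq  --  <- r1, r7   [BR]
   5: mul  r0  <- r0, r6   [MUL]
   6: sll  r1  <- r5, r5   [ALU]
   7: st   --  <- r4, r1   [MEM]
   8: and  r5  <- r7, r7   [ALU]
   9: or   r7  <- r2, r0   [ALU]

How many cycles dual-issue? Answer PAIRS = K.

  cy0 -> i0 (or.ALU) RAW r4
  cy1 -> i1&i2 (st.MEM/beq.BR) pair
  cy2 -> i3 (sll.ALU) RAW r7
  cy3 -> i4 (beq.BR) no-port BR/MUL
  cy4 -> i5&i6 (mul.MUL/sll.ALU) pair
  cy5 -> i7&i8 (st.MEM/and.ALU) pair
  cy6 -> i9 (or.ALU) tail

PAIRS = 3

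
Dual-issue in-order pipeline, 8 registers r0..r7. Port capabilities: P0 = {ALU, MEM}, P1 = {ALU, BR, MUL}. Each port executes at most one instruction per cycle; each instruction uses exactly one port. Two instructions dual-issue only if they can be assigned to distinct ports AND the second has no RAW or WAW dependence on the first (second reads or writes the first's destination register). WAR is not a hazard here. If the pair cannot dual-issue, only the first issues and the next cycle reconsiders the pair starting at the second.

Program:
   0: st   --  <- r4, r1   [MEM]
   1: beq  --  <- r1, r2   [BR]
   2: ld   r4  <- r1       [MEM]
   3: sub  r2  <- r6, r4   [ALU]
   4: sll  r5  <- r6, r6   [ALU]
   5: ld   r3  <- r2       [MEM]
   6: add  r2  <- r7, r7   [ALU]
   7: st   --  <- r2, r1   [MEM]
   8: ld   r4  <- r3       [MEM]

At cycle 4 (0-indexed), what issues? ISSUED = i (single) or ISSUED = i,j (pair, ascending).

ISSUED = 7

  cy0 -> i0+i1 (st;beq) 2-wide
  cy1 -> i2 (ld) RAW r4
  cy2 -> i3+i4 (sub;sll) 2-wide
  cy3 -> i5+i6 (ld;add) 2-wide
  cy4 -> i7 (st) no-port MEM/MEM
  cy5 -> i8 (ld) tail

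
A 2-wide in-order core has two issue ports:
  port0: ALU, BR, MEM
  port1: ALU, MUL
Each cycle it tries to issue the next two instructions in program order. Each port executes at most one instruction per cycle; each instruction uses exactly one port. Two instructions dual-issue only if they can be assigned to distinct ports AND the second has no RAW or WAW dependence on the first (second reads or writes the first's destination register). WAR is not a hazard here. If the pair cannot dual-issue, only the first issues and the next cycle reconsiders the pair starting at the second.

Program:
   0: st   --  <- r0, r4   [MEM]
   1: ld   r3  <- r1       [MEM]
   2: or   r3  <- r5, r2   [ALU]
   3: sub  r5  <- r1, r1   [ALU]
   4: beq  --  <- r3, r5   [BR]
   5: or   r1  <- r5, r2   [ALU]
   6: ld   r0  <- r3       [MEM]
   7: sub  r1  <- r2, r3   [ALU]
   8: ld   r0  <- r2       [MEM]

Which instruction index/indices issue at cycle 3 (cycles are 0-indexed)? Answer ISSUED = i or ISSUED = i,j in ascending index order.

0. st.MEM @i0  | no-port MEM/MEM
1. ld.MEM @i1  | WAW r3
2. or.ALU sub.ALU @i2&i3  | pair
3. beq.BR or.ALU @i4&i5  | pair
4. ld.MEM sub.ALU @i6&i7  | pair
5. ld.MEM @i8  | tail

ISSUED = 4,5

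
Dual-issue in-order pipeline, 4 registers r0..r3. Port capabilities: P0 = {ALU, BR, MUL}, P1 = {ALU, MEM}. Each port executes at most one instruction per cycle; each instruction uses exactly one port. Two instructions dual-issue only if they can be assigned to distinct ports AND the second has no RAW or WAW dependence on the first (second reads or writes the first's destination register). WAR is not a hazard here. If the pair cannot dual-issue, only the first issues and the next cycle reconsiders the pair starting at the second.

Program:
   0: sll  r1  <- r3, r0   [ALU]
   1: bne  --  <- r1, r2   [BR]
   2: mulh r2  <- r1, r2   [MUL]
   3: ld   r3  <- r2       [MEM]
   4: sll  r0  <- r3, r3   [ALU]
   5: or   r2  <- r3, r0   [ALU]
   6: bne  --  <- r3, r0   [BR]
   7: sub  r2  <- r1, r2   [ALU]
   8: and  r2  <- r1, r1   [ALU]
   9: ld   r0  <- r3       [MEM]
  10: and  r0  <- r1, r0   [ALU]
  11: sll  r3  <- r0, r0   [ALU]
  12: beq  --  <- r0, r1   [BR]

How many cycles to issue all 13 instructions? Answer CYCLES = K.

#0 head=0: sll i0 RAW r1
#1 head=1: bne i1 no-port BR/MUL
#2 head=2: mulh i2 RAW r2
#3 head=3: ld i3 RAW r3
#4 head=4: sll i4 RAW r0
#5 head=5: or;bne i5/i6 pair
#6 head=7: sub i7 WAW r2
#7 head=8: and;ld i8/i9 pair
#8 head=10: and i10 RAW r0
#9 head=11: sll;beq i11/i12 pair

CYCLES = 10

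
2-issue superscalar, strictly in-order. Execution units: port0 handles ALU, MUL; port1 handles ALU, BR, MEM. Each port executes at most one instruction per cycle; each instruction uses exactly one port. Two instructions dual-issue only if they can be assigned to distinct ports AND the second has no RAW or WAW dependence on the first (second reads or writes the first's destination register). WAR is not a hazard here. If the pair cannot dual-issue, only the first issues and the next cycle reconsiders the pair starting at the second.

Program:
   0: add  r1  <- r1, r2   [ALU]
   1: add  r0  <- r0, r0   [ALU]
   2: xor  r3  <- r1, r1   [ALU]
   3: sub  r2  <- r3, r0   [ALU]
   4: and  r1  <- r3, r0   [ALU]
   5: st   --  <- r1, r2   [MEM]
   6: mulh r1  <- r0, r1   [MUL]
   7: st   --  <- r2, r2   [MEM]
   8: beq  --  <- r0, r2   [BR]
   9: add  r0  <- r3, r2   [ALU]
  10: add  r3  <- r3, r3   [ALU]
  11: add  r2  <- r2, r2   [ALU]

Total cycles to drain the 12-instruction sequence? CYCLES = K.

  cy0 -> i0/i1 (add.ALU;add.ALU) 2-wide
  cy1 -> i2 (xor.ALU) RAW r3
  cy2 -> i3/i4 (sub.ALU;and.ALU) 2-wide
  cy3 -> i5/i6 (st.MEM;mulh.MUL) 2-wide
  cy4 -> i7 (st.MEM) no-port MEM/BR
  cy5 -> i8/i9 (beq.BR;add.ALU) 2-wide
  cy6 -> i10/i11 (add.ALU;add.ALU) 2-wide

CYCLES = 7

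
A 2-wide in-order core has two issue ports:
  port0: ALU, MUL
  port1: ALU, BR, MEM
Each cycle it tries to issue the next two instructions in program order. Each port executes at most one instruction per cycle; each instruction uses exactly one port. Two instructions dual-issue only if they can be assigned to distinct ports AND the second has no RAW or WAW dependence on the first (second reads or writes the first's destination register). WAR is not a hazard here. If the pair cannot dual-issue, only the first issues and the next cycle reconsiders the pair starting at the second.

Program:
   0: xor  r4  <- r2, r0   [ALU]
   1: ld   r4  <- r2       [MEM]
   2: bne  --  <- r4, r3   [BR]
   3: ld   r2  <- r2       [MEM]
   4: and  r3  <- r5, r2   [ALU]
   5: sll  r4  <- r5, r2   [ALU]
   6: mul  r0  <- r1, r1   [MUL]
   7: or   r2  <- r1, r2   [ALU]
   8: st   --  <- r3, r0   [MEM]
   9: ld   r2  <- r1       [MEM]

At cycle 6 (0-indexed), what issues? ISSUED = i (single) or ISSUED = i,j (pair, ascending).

c0: i0 xor  WAW r4
c1: i1 ld  no-port MEM/BR
c2: i2 bne  no-port BR/MEM
c3: i3 ld  RAW r2
c4: i4&i5 and sll  dual
c5: i6&i7 mul or  dual
c6: i8 st  no-port MEM/MEM
c7: i9 ld  tail

ISSUED = 8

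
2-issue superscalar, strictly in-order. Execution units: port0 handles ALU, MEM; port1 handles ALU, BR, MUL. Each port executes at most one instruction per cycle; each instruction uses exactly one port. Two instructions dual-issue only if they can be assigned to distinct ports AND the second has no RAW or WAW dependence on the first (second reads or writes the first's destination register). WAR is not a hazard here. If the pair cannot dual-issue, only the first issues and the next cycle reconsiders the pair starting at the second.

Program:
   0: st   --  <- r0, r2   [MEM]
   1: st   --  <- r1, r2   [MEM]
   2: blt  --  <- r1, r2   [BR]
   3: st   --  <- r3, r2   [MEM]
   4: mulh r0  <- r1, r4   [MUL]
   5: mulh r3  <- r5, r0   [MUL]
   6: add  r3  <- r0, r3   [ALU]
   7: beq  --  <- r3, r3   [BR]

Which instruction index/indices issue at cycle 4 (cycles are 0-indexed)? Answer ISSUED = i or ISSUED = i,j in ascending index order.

ISSUED = 6

  cy0 -> i0 (st.MEM) no-port MEM/MEM
  cy1 -> i1+i2 (st.MEM;blt.BR) 2-wide
  cy2 -> i3+i4 (st.MEM;mulh.MUL) 2-wide
  cy3 -> i5 (mulh.MUL) RAW+WAW r3
  cy4 -> i6 (add.ALU) RAW r3
  cy5 -> i7 (beq.BR) tail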